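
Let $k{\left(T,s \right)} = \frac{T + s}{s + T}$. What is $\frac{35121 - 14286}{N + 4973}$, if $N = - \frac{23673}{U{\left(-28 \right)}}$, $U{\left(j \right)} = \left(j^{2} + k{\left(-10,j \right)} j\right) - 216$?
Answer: $\frac{3750300}{887249} \approx 4.2269$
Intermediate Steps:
$k{\left(T,s \right)} = 1$ ($k{\left(T,s \right)} = \frac{T + s}{T + s} = 1$)
$U{\left(j \right)} = -216 + j + j^{2}$ ($U{\left(j \right)} = \left(j^{2} + 1 j\right) - 216 = \left(j^{2} + j\right) - 216 = \left(j + j^{2}\right) - 216 = -216 + j + j^{2}$)
$N = - \frac{7891}{180}$ ($N = - \frac{23673}{-216 - 28 + \left(-28\right)^{2}} = - \frac{23673}{-216 - 28 + 784} = - \frac{23673}{540} = \left(-23673\right) \frac{1}{540} = - \frac{7891}{180} \approx -43.839$)
$\frac{35121 - 14286}{N + 4973} = \frac{35121 - 14286}{- \frac{7891}{180} + 4973} = \frac{20835}{\frac{887249}{180}} = 20835 \cdot \frac{180}{887249} = \frac{3750300}{887249}$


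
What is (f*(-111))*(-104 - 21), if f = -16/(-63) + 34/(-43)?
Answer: -6724750/903 ≈ -7447.1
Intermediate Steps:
f = -1454/2709 (f = -16*(-1/63) + 34*(-1/43) = 16/63 - 34/43 = -1454/2709 ≈ -0.53673)
(f*(-111))*(-104 - 21) = (-1454/2709*(-111))*(-104 - 21) = (53798/903)*(-125) = -6724750/903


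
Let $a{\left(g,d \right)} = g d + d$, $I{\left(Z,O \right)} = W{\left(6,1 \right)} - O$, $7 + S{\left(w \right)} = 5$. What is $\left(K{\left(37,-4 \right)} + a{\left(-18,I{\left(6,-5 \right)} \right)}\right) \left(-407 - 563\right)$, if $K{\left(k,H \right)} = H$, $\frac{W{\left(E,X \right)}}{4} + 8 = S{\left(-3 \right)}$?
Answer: $-573270$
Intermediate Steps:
$S{\left(w \right)} = -2$ ($S{\left(w \right)} = -7 + 5 = -2$)
$W{\left(E,X \right)} = -40$ ($W{\left(E,X \right)} = -32 + 4 \left(-2\right) = -32 - 8 = -40$)
$I{\left(Z,O \right)} = -40 - O$
$a{\left(g,d \right)} = d + d g$ ($a{\left(g,d \right)} = d g + d = d + d g$)
$\left(K{\left(37,-4 \right)} + a{\left(-18,I{\left(6,-5 \right)} \right)}\right) \left(-407 - 563\right) = \left(-4 + \left(-40 - -5\right) \left(1 - 18\right)\right) \left(-407 - 563\right) = \left(-4 + \left(-40 + 5\right) \left(-17\right)\right) \left(-970\right) = \left(-4 - -595\right) \left(-970\right) = \left(-4 + 595\right) \left(-970\right) = 591 \left(-970\right) = -573270$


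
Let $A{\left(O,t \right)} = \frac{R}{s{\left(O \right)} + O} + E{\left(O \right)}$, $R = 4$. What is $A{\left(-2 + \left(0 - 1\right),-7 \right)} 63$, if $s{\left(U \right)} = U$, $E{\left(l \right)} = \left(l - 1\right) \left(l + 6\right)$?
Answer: $-798$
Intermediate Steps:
$E{\left(l \right)} = \left(-1 + l\right) \left(6 + l\right)$
$A{\left(O,t \right)} = -6 + O^{2} + \frac{2}{O} + 5 O$ ($A{\left(O,t \right)} = \frac{4}{O + O} + \left(-6 + O^{2} + 5 O\right) = \frac{4}{2 O} + \left(-6 + O^{2} + 5 O\right) = 4 \frac{1}{2 O} + \left(-6 + O^{2} + 5 O\right) = \frac{2}{O} + \left(-6 + O^{2} + 5 O\right) = -6 + O^{2} + \frac{2}{O} + 5 O$)
$A{\left(-2 + \left(0 - 1\right),-7 \right)} 63 = \left(-6 + \left(-2 + \left(0 - 1\right)\right)^{2} + \frac{2}{-2 + \left(0 - 1\right)} + 5 \left(-2 + \left(0 - 1\right)\right)\right) 63 = \left(-6 + \left(-2 - 1\right)^{2} + \frac{2}{-2 - 1} + 5 \left(-2 - 1\right)\right) 63 = \left(-6 + \left(-3\right)^{2} + \frac{2}{-3} + 5 \left(-3\right)\right) 63 = \left(-6 + 9 + 2 \left(- \frac{1}{3}\right) - 15\right) 63 = \left(-6 + 9 - \frac{2}{3} - 15\right) 63 = \left(- \frac{38}{3}\right) 63 = -798$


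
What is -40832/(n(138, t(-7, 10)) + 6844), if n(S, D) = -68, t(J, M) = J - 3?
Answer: -464/77 ≈ -6.0260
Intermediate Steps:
t(J, M) = -3 + J
-40832/(n(138, t(-7, 10)) + 6844) = -40832/(-68 + 6844) = -40832/6776 = -40832*1/6776 = -464/77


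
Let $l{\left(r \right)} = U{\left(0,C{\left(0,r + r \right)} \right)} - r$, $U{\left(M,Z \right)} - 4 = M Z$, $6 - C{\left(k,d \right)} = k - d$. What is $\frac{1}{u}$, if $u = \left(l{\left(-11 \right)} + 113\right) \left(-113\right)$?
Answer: $- \frac{1}{14464} \approx -6.9137 \cdot 10^{-5}$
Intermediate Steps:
$C{\left(k,d \right)} = 6 + d - k$ ($C{\left(k,d \right)} = 6 - \left(k - d\right) = 6 + \left(d - k\right) = 6 + d - k$)
$U{\left(M,Z \right)} = 4 + M Z$
$l{\left(r \right)} = 4 - r$ ($l{\left(r \right)} = \left(4 + 0 \left(6 + \left(r + r\right) - 0\right)\right) - r = \left(4 + 0 \left(6 + 2 r + 0\right)\right) - r = \left(4 + 0 \left(6 + 2 r\right)\right) - r = \left(4 + 0\right) - r = 4 - r$)
$u = -14464$ ($u = \left(\left(4 - -11\right) + 113\right) \left(-113\right) = \left(\left(4 + 11\right) + 113\right) \left(-113\right) = \left(15 + 113\right) \left(-113\right) = 128 \left(-113\right) = -14464$)
$\frac{1}{u} = \frac{1}{-14464} = - \frac{1}{14464}$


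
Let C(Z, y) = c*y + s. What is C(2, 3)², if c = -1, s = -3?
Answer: 36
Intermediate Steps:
C(Z, y) = -3 - y (C(Z, y) = -y - 3 = -3 - y)
C(2, 3)² = (-3 - 1*3)² = (-3 - 3)² = (-6)² = 36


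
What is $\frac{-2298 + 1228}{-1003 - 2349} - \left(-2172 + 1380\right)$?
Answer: $\frac{1327927}{1676} \approx 792.32$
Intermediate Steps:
$\frac{-2298 + 1228}{-1003 - 2349} - \left(-2172 + 1380\right) = - \frac{1070}{-3352} - -792 = \left(-1070\right) \left(- \frac{1}{3352}\right) + 792 = \frac{535}{1676} + 792 = \frac{1327927}{1676}$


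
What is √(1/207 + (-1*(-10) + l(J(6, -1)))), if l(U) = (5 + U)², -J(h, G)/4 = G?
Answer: √433274/69 ≈ 9.5396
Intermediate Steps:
J(h, G) = -4*G
√(1/207 + (-1*(-10) + l(J(6, -1)))) = √(1/207 + (-1*(-10) + (5 - 4*(-1))²)) = √(1/207 + (10 + (5 + 4)²)) = √(1/207 + (10 + 9²)) = √(1/207 + (10 + 81)) = √(1/207 + 91) = √(18838/207) = √433274/69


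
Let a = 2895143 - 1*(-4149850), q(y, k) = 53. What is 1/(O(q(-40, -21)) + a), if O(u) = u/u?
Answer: 1/7044994 ≈ 1.4194e-7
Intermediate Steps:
O(u) = 1
a = 7044993 (a = 2895143 + 4149850 = 7044993)
1/(O(q(-40, -21)) + a) = 1/(1 + 7044993) = 1/7044994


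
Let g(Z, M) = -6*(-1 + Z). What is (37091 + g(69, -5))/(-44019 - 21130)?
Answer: -36683/65149 ≈ -0.56306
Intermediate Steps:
g(Z, M) = 6 - 6*Z
(37091 + g(69, -5))/(-44019 - 21130) = (37091 + (6 - 6*69))/(-44019 - 21130) = (37091 + (6 - 414))/(-65149) = (37091 - 408)*(-1/65149) = 36683*(-1/65149) = -36683/65149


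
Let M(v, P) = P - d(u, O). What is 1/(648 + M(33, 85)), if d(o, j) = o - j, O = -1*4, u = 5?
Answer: 1/724 ≈ 0.0013812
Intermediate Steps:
O = -4
M(v, P) = -9 + P (M(v, P) = P - (5 - 1*(-4)) = P - (5 + 4) = P - 1*9 = P - 9 = -9 + P)
1/(648 + M(33, 85)) = 1/(648 + (-9 + 85)) = 1/(648 + 76) = 1/724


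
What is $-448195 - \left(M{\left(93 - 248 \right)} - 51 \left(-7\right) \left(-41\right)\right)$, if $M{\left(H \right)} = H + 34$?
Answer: $-433437$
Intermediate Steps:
$M{\left(H \right)} = 34 + H$
$-448195 - \left(M{\left(93 - 248 \right)} - 51 \left(-7\right) \left(-41\right)\right) = -448195 - \left(\left(34 + \left(93 - 248\right)\right) - 51 \left(-7\right) \left(-41\right)\right) = -448195 - \left(\left(34 + \left(93 - 248\right)\right) - \left(-357\right) \left(-41\right)\right) = -448195 - \left(\left(34 - 155\right) - 14637\right) = -448195 - \left(-121 - 14637\right) = -448195 - -14758 = -448195 + 14758 = -433437$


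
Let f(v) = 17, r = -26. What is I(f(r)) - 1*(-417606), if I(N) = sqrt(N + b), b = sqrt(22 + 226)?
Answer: 417606 + sqrt(17 + 2*sqrt(62)) ≈ 4.1761e+5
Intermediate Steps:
b = 2*sqrt(62) (b = sqrt(248) = 2*sqrt(62) ≈ 15.748)
I(N) = sqrt(N + 2*sqrt(62))
I(f(r)) - 1*(-417606) = sqrt(17 + 2*sqrt(62)) - 1*(-417606) = sqrt(17 + 2*sqrt(62)) + 417606 = 417606 + sqrt(17 + 2*sqrt(62))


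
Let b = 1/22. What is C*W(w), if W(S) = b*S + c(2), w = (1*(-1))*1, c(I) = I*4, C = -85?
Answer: -14875/22 ≈ -676.14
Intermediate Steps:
c(I) = 4*I
w = -1 (w = -1*1 = -1)
b = 1/22 ≈ 0.045455
W(S) = 8 + S/22 (W(S) = S/22 + 4*2 = S/22 + 8 = 8 + S/22)
C*W(w) = -85*(8 + (1/22)*(-1)) = -85*(8 - 1/22) = -85*175/22 = -14875/22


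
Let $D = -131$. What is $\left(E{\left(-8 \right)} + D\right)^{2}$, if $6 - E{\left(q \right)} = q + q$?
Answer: $11881$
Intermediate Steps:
$E{\left(q \right)} = 6 - 2 q$ ($E{\left(q \right)} = 6 - \left(q + q\right) = 6 - 2 q$)
$\left(E{\left(-8 \right)} + D\right)^{2} = \left(\left(6 - -16\right) - 131\right)^{2} = \left(\left(6 + 16\right) - 131\right)^{2} = \left(22 - 131\right)^{2} = \left(-109\right)^{2} = 11881$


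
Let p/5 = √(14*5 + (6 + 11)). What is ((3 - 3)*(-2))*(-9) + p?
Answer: 5*√87 ≈ 46.637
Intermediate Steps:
p = 5*√87 (p = 5*√(14*5 + (6 + 11)) = 5*√(70 + 17) = 5*√87 ≈ 46.637)
((3 - 3)*(-2))*(-9) + p = ((3 - 3)*(-2))*(-9) + 5*√87 = (0*(-2))*(-9) + 5*√87 = 0*(-9) + 5*√87 = 0 + 5*√87 = 5*√87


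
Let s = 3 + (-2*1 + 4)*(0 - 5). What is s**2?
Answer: 49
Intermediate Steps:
s = -7 (s = 3 + (-2 + 4)*(-5) = 3 + 2*(-5) = 3 - 10 = -7)
s**2 = (-7)**2 = 49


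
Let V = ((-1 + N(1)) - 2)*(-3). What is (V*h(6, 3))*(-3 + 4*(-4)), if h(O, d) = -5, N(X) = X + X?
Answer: 285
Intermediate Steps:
N(X) = 2*X
V = 3 (V = ((-1 + 2*1) - 2)*(-3) = ((-1 + 2) - 2)*(-3) = (1 - 2)*(-3) = -1*(-3) = 3)
(V*h(6, 3))*(-3 + 4*(-4)) = (3*(-5))*(-3 + 4*(-4)) = -15*(-3 - 16) = -15*(-19) = 285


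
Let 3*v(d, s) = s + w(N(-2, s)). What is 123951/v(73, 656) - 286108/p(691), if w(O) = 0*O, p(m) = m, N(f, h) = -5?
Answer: 69263575/453296 ≈ 152.80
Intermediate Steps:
w(O) = 0
v(d, s) = s/3 (v(d, s) = (s + 0)/3 = s/3)
123951/v(73, 656) - 286108/p(691) = 123951/(((⅓)*656)) - 286108/691 = 123951/(656/3) - 286108*1/691 = 123951*(3/656) - 286108/691 = 371853/656 - 286108/691 = 69263575/453296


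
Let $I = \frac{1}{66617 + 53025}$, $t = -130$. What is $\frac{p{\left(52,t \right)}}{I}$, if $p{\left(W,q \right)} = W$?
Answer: $6221384$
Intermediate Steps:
$I = \frac{1}{119642} \approx 8.3583 \cdot 10^{-6}$
$\frac{p{\left(52,t \right)}}{I} = 52 \frac{1}{\frac{1}{119642}} = 52 \cdot 119642 = 6221384$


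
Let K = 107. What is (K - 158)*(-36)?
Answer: 1836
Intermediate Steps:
(K - 158)*(-36) = (107 - 158)*(-36) = -51*(-36) = 1836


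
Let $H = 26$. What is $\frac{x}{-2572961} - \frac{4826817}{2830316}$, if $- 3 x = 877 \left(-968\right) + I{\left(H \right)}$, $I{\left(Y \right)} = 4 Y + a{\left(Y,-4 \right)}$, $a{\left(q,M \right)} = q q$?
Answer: $- \frac{2087272904353}{1149835687212} \approx -1.8153$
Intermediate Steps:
$a{\left(q,M \right)} = q^{2}$
$I{\left(Y \right)} = Y^{2} + 4 Y$ ($I{\left(Y \right)} = 4 Y + Y^{2} = Y^{2} + 4 Y$)
$x = \frac{848156}{3}$ ($x = - \frac{877 \left(-968\right) + 26 \left(4 + 26\right)}{3} = - \frac{-848936 + 26 \cdot 30}{3} = - \frac{-848936 + 780}{3} = \left(- \frac{1}{3}\right) \left(-848156\right) = \frac{848156}{3} \approx 2.8272 \cdot 10^{5}$)
$\frac{x}{-2572961} - \frac{4826817}{2830316} = \frac{848156}{3 \left(-2572961\right)} - \frac{4826817}{2830316} = \frac{848156}{3} \left(- \frac{1}{2572961}\right) - \frac{254043}{148964} = - \frac{848156}{7718883} - \frac{254043}{148964} = - \frac{2087272904353}{1149835687212}$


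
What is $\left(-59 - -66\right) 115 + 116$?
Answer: $921$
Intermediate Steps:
$\left(-59 - -66\right) 115 + 116 = \left(-59 + 66\right) 115 + 116 = 7 \cdot 115 + 116 = 805 + 116 = 921$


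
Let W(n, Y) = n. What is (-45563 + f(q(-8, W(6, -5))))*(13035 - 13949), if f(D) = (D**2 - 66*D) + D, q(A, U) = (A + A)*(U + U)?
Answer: -3455834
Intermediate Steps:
q(A, U) = 4*A*U (q(A, U) = (2*A)*(2*U) = 4*A*U)
f(D) = D**2 - 65*D
(-45563 + f(q(-8, W(6, -5))))*(13035 - 13949) = (-45563 + (4*(-8)*6)*(-65 + 4*(-8)*6))*(13035 - 13949) = (-45563 - 192*(-65 - 192))*(-914) = (-45563 - 192*(-257))*(-914) = (-45563 + 49344)*(-914) = 3781*(-914) = -3455834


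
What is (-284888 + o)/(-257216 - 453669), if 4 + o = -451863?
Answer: 147351/142177 ≈ 1.0364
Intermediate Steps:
o = -451867 (o = -4 - 451863 = -451867)
(-284888 + o)/(-257216 - 453669) = (-284888 - 451867)/(-257216 - 453669) = -736755/(-710885) = -736755*(-1/710885) = 147351/142177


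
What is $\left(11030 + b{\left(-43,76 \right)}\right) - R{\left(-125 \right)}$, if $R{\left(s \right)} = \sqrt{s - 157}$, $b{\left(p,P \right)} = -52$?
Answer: $10978 - i \sqrt{282} \approx 10978.0 - 16.793 i$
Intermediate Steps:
$R{\left(s \right)} = \sqrt{-157 + s}$
$\left(11030 + b{\left(-43,76 \right)}\right) - R{\left(-125 \right)} = \left(11030 - 52\right) - \sqrt{-157 - 125} = 10978 - \sqrt{-282} = 10978 - i \sqrt{282}$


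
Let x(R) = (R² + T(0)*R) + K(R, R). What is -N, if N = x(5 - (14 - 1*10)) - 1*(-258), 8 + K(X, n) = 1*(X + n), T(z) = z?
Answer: -253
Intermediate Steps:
K(X, n) = -8 + X + n (K(X, n) = -8 + 1*(X + n) = -8 + (X + n) = -8 + X + n)
x(R) = -8 + R² + 2*R (x(R) = (R² + 0*R) + (-8 + R + R) = (R² + 0) + (-8 + 2*R) = R² + (-8 + 2*R) = -8 + R² + 2*R)
N = 253 (N = (-8 + (5 - (14 - 1*10))² + 2*(5 - (14 - 1*10))) - 1*(-258) = (-8 + (5 - (14 - 10))² + 2*(5 - (14 - 10))) + 258 = (-8 + (5 - 1*4)² + 2*(5 - 1*4)) + 258 = (-8 + (5 - 4)² + 2*(5 - 4)) + 258 = (-8 + 1² + 2*1) + 258 = (-8 + 1 + 2) + 258 = -5 + 258 = 253)
-N = -1*253 = -253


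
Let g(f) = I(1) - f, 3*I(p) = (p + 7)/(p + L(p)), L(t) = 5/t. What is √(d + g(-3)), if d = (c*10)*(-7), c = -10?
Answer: √6331/3 ≈ 26.523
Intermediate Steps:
I(p) = (7 + p)/(3*(p + 5/p)) (I(p) = ((p + 7)/(p + 5/p))/3 = ((7 + p)/(p + 5/p))/3 = (7 + p)/(3*(p + 5/p)))
d = 700 (d = -10*10*(-7) = -100*(-7) = 700)
g(f) = 4/9 - f (g(f) = (⅓)*1*(7 + 1)/(5 + 1²) - f = (⅓)*1*8/(5 + 1) - f = (⅓)*1*8/6 - f = (⅓)*1*(⅙)*8 - f = 4/9 - f)
√(d + g(-3)) = √(700 + (4/9 - 1*(-3))) = √(700 + (4/9 + 3)) = √(700 + 31/9) = √(6331/9) = √6331/3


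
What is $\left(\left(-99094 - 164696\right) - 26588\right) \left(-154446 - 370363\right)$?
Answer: $152392987802$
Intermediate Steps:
$\left(\left(-99094 - 164696\right) - 26588\right) \left(-154446 - 370363\right) = \left(\left(-99094 - 164696\right) - 26588\right) \left(-524809\right) = \left(-263790 - 26588\right) \left(-524809\right) = \left(-290378\right) \left(-524809\right) = 152392987802$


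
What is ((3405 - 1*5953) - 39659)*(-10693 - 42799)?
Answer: 2257736844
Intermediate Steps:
((3405 - 1*5953) - 39659)*(-10693 - 42799) = ((3405 - 5953) - 39659)*(-53492) = (-2548 - 39659)*(-53492) = -42207*(-53492) = 2257736844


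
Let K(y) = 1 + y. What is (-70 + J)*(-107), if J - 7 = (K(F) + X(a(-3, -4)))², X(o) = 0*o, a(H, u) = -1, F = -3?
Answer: 6313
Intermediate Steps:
X(o) = 0
J = 11 (J = 7 + ((1 - 3) + 0)² = 7 + (-2 + 0)² = 7 + (-2)² = 7 + 4 = 11)
(-70 + J)*(-107) = (-70 + 11)*(-107) = -59*(-107) = 6313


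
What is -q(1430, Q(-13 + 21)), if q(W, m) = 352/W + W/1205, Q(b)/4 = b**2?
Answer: -22446/15665 ≈ -1.4329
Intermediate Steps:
Q(b) = 4*b**2
q(W, m) = 352/W + W/1205 (q(W, m) = 352/W + W*(1/1205) = 352/W + W/1205)
-q(1430, Q(-13 + 21)) = -(352/1430 + (1/1205)*1430) = -(352*(1/1430) + 286/241) = -(16/65 + 286/241) = -1*22446/15665 = -22446/15665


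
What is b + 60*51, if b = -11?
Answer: 3049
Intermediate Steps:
b + 60*51 = -11 + 60*51 = -11 + 3060 = 3049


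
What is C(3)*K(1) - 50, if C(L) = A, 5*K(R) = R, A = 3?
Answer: -247/5 ≈ -49.400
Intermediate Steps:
K(R) = R/5
C(L) = 3
C(3)*K(1) - 50 = 3*((⅕)*1) - 50 = 3*(⅕) - 50 = ⅗ - 50 = -247/5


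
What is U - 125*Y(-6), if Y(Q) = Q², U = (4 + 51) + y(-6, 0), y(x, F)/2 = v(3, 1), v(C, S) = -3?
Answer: -4451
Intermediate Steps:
y(x, F) = -6 (y(x, F) = 2*(-3) = -6)
U = 49 (U = (4 + 51) - 6 = 55 - 6 = 49)
U - 125*Y(-6) = 49 - 125*(-6)² = 49 - 125*36 = 49 - 4500 = -4451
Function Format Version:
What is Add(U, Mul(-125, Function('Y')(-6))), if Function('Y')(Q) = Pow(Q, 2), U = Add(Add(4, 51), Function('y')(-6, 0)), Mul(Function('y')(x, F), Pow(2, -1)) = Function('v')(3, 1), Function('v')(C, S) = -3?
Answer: -4451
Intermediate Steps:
Function('y')(x, F) = -6 (Function('y')(x, F) = Mul(2, -3) = -6)
U = 49 (U = Add(Add(4, 51), -6) = Add(55, -6) = 49)
Add(U, Mul(-125, Function('Y')(-6))) = Add(49, Mul(-125, Pow(-6, 2))) = Add(49, Mul(-125, 36)) = Add(49, -4500) = -4451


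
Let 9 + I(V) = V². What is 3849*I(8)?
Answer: 211695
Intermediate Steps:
I(V) = -9 + V²
3849*I(8) = 3849*(-9 + 8²) = 3849*(-9 + 64) = 3849*55 = 211695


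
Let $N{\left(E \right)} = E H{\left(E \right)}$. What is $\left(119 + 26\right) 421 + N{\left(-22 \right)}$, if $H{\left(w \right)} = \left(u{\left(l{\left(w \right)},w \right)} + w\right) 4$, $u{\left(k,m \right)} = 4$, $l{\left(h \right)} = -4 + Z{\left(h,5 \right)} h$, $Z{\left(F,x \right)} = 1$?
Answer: $62629$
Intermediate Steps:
$l{\left(h \right)} = -4 + h$ ($l{\left(h \right)} = -4 + 1 h = -4 + h$)
$H{\left(w \right)} = 16 + 4 w$ ($H{\left(w \right)} = \left(4 + w\right) 4 = 16 + 4 w$)
$N{\left(E \right)} = E \left(16 + 4 E\right)$
$\left(119 + 26\right) 421 + N{\left(-22 \right)} = \left(119 + 26\right) 421 + 4 \left(-22\right) \left(4 - 22\right) = 145 \cdot 421 + 4 \left(-22\right) \left(-18\right) = 61045 + 1584 = 62629$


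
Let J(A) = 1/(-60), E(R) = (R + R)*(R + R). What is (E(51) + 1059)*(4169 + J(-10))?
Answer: 955781119/20 ≈ 4.7789e+7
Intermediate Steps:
E(R) = 4*R² (E(R) = (2*R)*(2*R) = 4*R²)
J(A) = -1/60
(E(51) + 1059)*(4169 + J(-10)) = (4*51² + 1059)*(4169 - 1/60) = (4*2601 + 1059)*(250139/60) = (10404 + 1059)*(250139/60) = 11463*(250139/60) = 955781119/20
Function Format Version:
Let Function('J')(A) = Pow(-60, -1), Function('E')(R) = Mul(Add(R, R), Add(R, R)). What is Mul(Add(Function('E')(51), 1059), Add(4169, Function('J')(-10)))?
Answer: Rational(955781119, 20) ≈ 4.7789e+7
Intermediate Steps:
Function('E')(R) = Mul(4, Pow(R, 2)) (Function('E')(R) = Mul(Mul(2, R), Mul(2, R)) = Mul(4, Pow(R, 2)))
Function('J')(A) = Rational(-1, 60)
Mul(Add(Function('E')(51), 1059), Add(4169, Function('J')(-10))) = Mul(Add(Mul(4, Pow(51, 2)), 1059), Add(4169, Rational(-1, 60))) = Mul(Add(Mul(4, 2601), 1059), Rational(250139, 60)) = Mul(Add(10404, 1059), Rational(250139, 60)) = Mul(11463, Rational(250139, 60)) = Rational(955781119, 20)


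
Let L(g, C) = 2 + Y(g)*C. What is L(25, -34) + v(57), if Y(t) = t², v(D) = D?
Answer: -21191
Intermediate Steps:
L(g, C) = 2 + C*g² (L(g, C) = 2 + g²*C = 2 + C*g²)
L(25, -34) + v(57) = (2 - 34*25²) + 57 = (2 - 34*625) + 57 = (2 - 21250) + 57 = -21248 + 57 = -21191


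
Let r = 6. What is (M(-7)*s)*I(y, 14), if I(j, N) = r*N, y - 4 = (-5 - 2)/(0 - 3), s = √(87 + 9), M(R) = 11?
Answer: 3696*√6 ≈ 9053.3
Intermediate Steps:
s = 4*√6 (s = √96 = 4*√6 ≈ 9.7980)
y = 19/3 (y = 4 + (-5 - 2)/(0 - 3) = 4 - 7/(-3) = 4 - 7*(-⅓) = 4 + 7/3 = 19/3 ≈ 6.3333)
I(j, N) = 6*N
(M(-7)*s)*I(y, 14) = (11*(4*√6))*(6*14) = (44*√6)*84 = 3696*√6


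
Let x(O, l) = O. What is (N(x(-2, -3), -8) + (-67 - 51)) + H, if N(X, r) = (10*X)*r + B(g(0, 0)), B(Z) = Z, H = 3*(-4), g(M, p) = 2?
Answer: 32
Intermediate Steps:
H = -12
N(X, r) = 2 + 10*X*r (N(X, r) = (10*X)*r + 2 = 10*X*r + 2 = 2 + 10*X*r)
(N(x(-2, -3), -8) + (-67 - 51)) + H = ((2 + 10*(-2)*(-8)) + (-67 - 51)) - 12 = ((2 + 160) - 118) - 12 = (162 - 118) - 12 = 44 - 12 = 32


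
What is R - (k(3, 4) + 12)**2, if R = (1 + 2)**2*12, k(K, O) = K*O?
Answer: -468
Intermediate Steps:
R = 108 (R = 3**2*12 = 9*12 = 108)
R - (k(3, 4) + 12)**2 = 108 - (3*4 + 12)**2 = 108 - (12 + 12)**2 = 108 - 1*24**2 = 108 - 1*576 = 108 - 576 = -468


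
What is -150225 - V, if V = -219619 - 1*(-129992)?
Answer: -60598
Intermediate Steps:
V = -89627 (V = -219619 + 129992 = -89627)
-150225 - V = -150225 - 1*(-89627) = -150225 + 89627 = -60598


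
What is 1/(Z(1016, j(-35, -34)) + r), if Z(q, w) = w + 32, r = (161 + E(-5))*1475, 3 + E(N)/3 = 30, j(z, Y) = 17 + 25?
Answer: 1/357024 ≈ 2.8009e-6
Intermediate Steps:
j(z, Y) = 42
E(N) = 81 (E(N) = -9 + 3*30 = -9 + 90 = 81)
r = 356950 (r = (161 + 81)*1475 = 242*1475 = 356950)
Z(q, w) = 32 + w
1/(Z(1016, j(-35, -34)) + r) = 1/((32 + 42) + 356950) = 1/(74 + 356950) = 1/357024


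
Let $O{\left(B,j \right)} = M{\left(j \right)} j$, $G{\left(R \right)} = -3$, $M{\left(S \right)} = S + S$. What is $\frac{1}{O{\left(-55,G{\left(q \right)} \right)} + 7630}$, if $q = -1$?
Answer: $\frac{1}{7648} \approx 0.00013075$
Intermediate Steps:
$M{\left(S \right)} = 2 S$
$O{\left(B,j \right)} = 2 j^{2}$ ($O{\left(B,j \right)} = 2 j j = 2 j^{2}$)
$\frac{1}{O{\left(-55,G{\left(q \right)} \right)} + 7630} = \frac{1}{2 \left(-3\right)^{2} + 7630} = \frac{1}{2 \cdot 9 + 7630} = \frac{1}{18 + 7630} = \frac{1}{7648}$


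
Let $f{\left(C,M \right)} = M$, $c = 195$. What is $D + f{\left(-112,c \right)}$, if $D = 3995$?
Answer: $4190$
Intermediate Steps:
$D + f{\left(-112,c \right)} = 3995 + 195 = 4190$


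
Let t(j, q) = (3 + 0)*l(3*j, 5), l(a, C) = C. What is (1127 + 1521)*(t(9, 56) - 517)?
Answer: -1329296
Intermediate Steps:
t(j, q) = 15 (t(j, q) = (3 + 0)*5 = 3*5 = 15)
(1127 + 1521)*(t(9, 56) - 517) = (1127 + 1521)*(15 - 517) = 2648*(-502) = -1329296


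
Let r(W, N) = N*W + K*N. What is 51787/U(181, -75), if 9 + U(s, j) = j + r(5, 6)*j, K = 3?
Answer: -51787/3684 ≈ -14.057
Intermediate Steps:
r(W, N) = 3*N + N*W (r(W, N) = N*W + 3*N = 3*N + N*W)
U(s, j) = -9 + 49*j (U(s, j) = -9 + (j + (6*(3 + 5))*j) = -9 + (j + (6*8)*j) = -9 + (j + 48*j) = -9 + 49*j)
51787/U(181, -75) = 51787/(-9 + 49*(-75)) = 51787/(-9 - 3675) = 51787/(-3684) = 51787*(-1/3684) = -51787/3684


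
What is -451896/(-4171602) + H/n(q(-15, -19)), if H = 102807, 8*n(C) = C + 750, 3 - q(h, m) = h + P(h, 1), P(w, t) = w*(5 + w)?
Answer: 5016430360/3769079 ≈ 1330.9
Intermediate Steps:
q(h, m) = 3 - h - h*(5 + h) (q(h, m) = 3 - (h + h*(5 + h)) = 3 + (-h - h*(5 + h)) = 3 - h - h*(5 + h))
n(C) = 375/4 + C/8 (n(C) = (C + 750)/8 = (750 + C)/8 = 375/4 + C/8)
-451896/(-4171602) + H/n(q(-15, -19)) = -451896/(-4171602) + 102807/(375/4 + (3 - 1*(-15) - 1*(-15)*(5 - 15))/8) = -451896*(-1/4171602) + 102807/(375/4 + (3 + 15 - 1*(-15)*(-10))/8) = 3964/36593 + 102807/(375/4 + (3 + 15 - 150)/8) = 3964/36593 + 102807/(375/4 + (1/8)*(-132)) = 3964/36593 + 102807/(375/4 - 33/2) = 3964/36593 + 102807/(309/4) = 3964/36593 + 102807*(4/309) = 3964/36593 + 137076/103 = 5016430360/3769079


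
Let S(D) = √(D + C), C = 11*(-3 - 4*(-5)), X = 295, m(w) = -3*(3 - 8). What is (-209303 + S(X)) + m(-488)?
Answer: -209288 + √482 ≈ -2.0927e+5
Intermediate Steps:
m(w) = 15 (m(w) = -3*(-5) = 15)
C = 187 (C = 11*(-3 + 20) = 11*17 = 187)
S(D) = √(187 + D) (S(D) = √(D + 187) = √(187 + D))
(-209303 + S(X)) + m(-488) = (-209303 + √(187 + 295)) + 15 = (-209303 + √482) + 15 = -209288 + √482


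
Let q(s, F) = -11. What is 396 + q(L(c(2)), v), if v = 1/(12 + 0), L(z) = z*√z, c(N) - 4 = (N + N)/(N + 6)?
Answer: 385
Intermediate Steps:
c(N) = 4 + 2*N/(6 + N) (c(N) = 4 + (N + N)/(N + 6) = 4 + (2*N)/(6 + N) = 4 + 2*N/(6 + N))
L(z) = z^(3/2)
v = 1/12 ≈ 0.083333
396 + q(L(c(2)), v) = 396 - 11 = 385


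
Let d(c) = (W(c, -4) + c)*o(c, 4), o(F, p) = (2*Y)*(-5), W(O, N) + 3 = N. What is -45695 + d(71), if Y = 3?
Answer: -47615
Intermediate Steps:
W(O, N) = -3 + N
o(F, p) = -30 (o(F, p) = (2*3)*(-5) = 6*(-5) = -30)
d(c) = 210 - 30*c (d(c) = ((-3 - 4) + c)*(-30) = (-7 + c)*(-30) = 210 - 30*c)
-45695 + d(71) = -45695 + (210 - 30*71) = -45695 + (210 - 2130) = -45695 - 1920 = -47615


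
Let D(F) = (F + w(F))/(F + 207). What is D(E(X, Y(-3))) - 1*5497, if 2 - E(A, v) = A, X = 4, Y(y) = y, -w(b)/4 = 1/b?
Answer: -5497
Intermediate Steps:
w(b) = -4/b
E(A, v) = 2 - A
D(F) = (F - 4/F)/(207 + F) (D(F) = (F - 4/F)/(F + 207) = (F - 4/F)/(207 + F))
D(E(X, Y(-3))) - 1*5497 = (-4 + (2 - 1*4)²)/((2 - 1*4)*(207 + (2 - 1*4))) - 1*5497 = (-4 + (2 - 4)²)/((2 - 4)*(207 + (2 - 4))) - 5497 = (-4 + (-2)²)/((-2)*(207 - 2)) - 5497 = -½*(-4 + 4)/205 - 5497 = -½*1/205*0 - 5497 = 0 - 5497 = -5497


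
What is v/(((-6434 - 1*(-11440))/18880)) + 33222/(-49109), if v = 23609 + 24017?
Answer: 22078804654294/122919827 ≈ 1.7962e+5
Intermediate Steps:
v = 47626
v/(((-6434 - 1*(-11440))/18880)) + 33222/(-49109) = 47626/(((-6434 - 1*(-11440))/18880)) + 33222/(-49109) = 47626/(((-6434 + 11440)*(1/18880))) + 33222*(-1/49109) = 47626/((5006*(1/18880))) - 33222/49109 = 47626/(2503/9440) - 33222/49109 = 47626*(9440/2503) - 33222/49109 = 449589440/2503 - 33222/49109 = 22078804654294/122919827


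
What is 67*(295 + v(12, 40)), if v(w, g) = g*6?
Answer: 35845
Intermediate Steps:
v(w, g) = 6*g
67*(295 + v(12, 40)) = 67*(295 + 6*40) = 67*(295 + 240) = 67*535 = 35845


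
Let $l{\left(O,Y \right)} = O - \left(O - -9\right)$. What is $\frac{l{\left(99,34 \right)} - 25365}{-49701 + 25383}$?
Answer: $\frac{4229}{4053} \approx 1.0434$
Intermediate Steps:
$l{\left(O,Y \right)} = -9$ ($l{\left(O,Y \right)} = O - \left(O + 9\right) = O - \left(9 + O\right) = -9$)
$\frac{l{\left(99,34 \right)} - 25365}{-49701 + 25383} = \frac{-9 - 25365}{-49701 + 25383} = - \frac{25374}{-24318} = \left(-25374\right) \left(- \frac{1}{24318}\right) = \frac{4229}{4053}$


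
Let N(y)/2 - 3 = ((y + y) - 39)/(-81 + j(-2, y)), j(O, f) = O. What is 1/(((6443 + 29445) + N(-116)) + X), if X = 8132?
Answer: 83/3654700 ≈ 2.2710e-5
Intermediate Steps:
N(y) = 576/83 - 4*y/83 (N(y) = 6 + 2*(((y + y) - 39)/(-81 - 2)) = 6 + 2*((2*y - 39)/(-83)) = 6 + 2*((-39 + 2*y)*(-1/83)) = 6 + 2*(39/83 - 2*y/83) = 6 + (78/83 - 4*y/83) = 576/83 - 4*y/83)
1/(((6443 + 29445) + N(-116)) + X) = 1/(((6443 + 29445) + (576/83 - 4/83*(-116))) + 8132) = 1/((35888 + (576/83 + 464/83)) + 8132) = 1/((35888 + 1040/83) + 8132) = 1/(2979744/83 + 8132) = 1/(3654700/83) = 83/3654700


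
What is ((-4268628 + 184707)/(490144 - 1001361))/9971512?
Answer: 4083921/5097606450104 ≈ 8.0114e-7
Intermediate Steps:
((-4268628 + 184707)/(490144 - 1001361))/9971512 = -4083921/(-511217)*(1/9971512) = -4083921*(-1/511217)*(1/9971512) = (4083921/511217)*(1/9971512) = 4083921/5097606450104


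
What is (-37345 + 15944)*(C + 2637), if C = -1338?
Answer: -27799899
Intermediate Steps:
(-37345 + 15944)*(C + 2637) = (-37345 + 15944)*(-1338 + 2637) = -21401*1299 = -27799899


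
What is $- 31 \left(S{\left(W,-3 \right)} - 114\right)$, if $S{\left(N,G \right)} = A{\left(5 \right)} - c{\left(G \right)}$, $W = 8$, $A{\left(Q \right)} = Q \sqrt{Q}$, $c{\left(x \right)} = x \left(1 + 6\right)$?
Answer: $2883 - 155 \sqrt{5} \approx 2536.4$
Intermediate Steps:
$c{\left(x \right)} = 7 x$ ($c{\left(x \right)} = x 7 = 7 x$)
$A{\left(Q \right)} = Q^{\frac{3}{2}}$
$S{\left(N,G \right)} = - 7 G + 5 \sqrt{5}$ ($S{\left(N,G \right)} = 5^{\frac{3}{2}} - 7 G = 5 \sqrt{5} - 7 G = - 7 G + 5 \sqrt{5}$)
$- 31 \left(S{\left(W,-3 \right)} - 114\right) = - 31 \left(\left(\left(-7\right) \left(-3\right) + 5 \sqrt{5}\right) - 114\right) = - 31 \left(\left(21 + 5 \sqrt{5}\right) - 114\right) = - 31 \left(-93 + 5 \sqrt{5}\right) = 2883 - 155 \sqrt{5}$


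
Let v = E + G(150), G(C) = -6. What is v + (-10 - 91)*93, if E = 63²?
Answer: -5430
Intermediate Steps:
E = 3969
v = 3963 (v = 3969 - 6 = 3963)
v + (-10 - 91)*93 = 3963 + (-10 - 91)*93 = 3963 - 101*93 = 3963 - 9393 = -5430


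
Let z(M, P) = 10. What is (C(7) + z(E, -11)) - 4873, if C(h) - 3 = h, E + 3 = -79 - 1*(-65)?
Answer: -4853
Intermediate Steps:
E = -17 (E = -3 + (-79 - 1*(-65)) = -3 + (-79 + 65) = -3 - 14 = -17)
C(h) = 3 + h
(C(7) + z(E, -11)) - 4873 = ((3 + 7) + 10) - 4873 = (10 + 10) - 4873 = 20 - 4873 = -4853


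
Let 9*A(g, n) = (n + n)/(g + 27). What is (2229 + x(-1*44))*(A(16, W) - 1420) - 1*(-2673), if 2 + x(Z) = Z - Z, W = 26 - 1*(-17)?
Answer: -28432549/9 ≈ -3.1592e+6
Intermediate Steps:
W = 43 (W = 26 + 17 = 43)
A(g, n) = 2*n/(9*(27 + g)) (A(g, n) = ((n + n)/(g + 27))/9 = ((2*n)/(27 + g))/9 = (2*n/(27 + g))/9 = 2*n/(9*(27 + g)))
x(Z) = -2 (x(Z) = -2 + (Z - Z) = -2 + 0 = -2)
(2229 + x(-1*44))*(A(16, W) - 1420) - 1*(-2673) = (2229 - 2)*((2/9)*43/(27 + 16) - 1420) - 1*(-2673) = 2227*((2/9)*43/43 - 1420) + 2673 = 2227*((2/9)*43*(1/43) - 1420) + 2673 = 2227*(2/9 - 1420) + 2673 = 2227*(-12778/9) + 2673 = -28456606/9 + 2673 = -28432549/9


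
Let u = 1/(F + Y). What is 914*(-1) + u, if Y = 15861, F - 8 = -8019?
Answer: -7174899/7850 ≈ -914.00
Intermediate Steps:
F = -8011 (F = 8 - 8019 = -8011)
u = 1/7850 (u = 1/(-8011 + 15861) = 1/7850 ≈ 0.00012739)
914*(-1) + u = 914*(-1) + 1/7850 = -914 + 1/7850 = -7174899/7850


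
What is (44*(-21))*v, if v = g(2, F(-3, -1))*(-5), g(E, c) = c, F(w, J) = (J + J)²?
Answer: 18480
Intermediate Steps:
F(w, J) = 4*J² (F(w, J) = (2*J)² = 4*J²)
v = -20 (v = (4*(-1)²)*(-5) = (4*1)*(-5) = 4*(-5) = -20)
(44*(-21))*v = (44*(-21))*(-20) = -924*(-20) = 18480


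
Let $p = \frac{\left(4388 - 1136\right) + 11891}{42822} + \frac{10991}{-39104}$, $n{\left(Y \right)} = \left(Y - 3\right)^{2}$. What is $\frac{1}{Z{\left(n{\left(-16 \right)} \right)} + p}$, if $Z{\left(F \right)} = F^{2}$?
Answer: $\frac{64404288}{8393235889343} \approx 7.6734 \cdot 10^{-6}$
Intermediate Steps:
$n{\left(Y \right)} = \left(-3 + Y\right)^{2}$
$p = \frac{4672895}{64404288}$ ($p = \left(3252 + 11891\right) \frac{1}{42822} + 10991 \left(- \frac{1}{39104}\right) = 15143 \cdot \frac{1}{42822} - \frac{10991}{39104} = \frac{15143}{42822} - \frac{10991}{39104} = \frac{4672895}{64404288} \approx 0.072556$)
$\frac{1}{Z{\left(n{\left(-16 \right)} \right)} + p} = \frac{1}{\left(\left(-3 - 16\right)^{2}\right)^{2} + \frac{4672895}{64404288}} = \frac{1}{\left(\left(-19\right)^{2}\right)^{2} + \frac{4672895}{64404288}} = \frac{1}{361^{2} + \frac{4672895}{64404288}} = \frac{1}{130321 + \frac{4672895}{64404288}} = \frac{1}{\frac{8393235889343}{64404288}} = \frac{64404288}{8393235889343}$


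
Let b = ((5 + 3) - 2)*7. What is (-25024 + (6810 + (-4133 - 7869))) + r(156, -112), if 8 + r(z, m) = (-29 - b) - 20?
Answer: -30315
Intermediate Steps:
b = 42 (b = (8 - 2)*7 = 6*7 = 42)
r(z, m) = -99 (r(z, m) = -8 + ((-29 - 1*42) - 20) = -8 + ((-29 - 42) - 20) = -8 + (-71 - 20) = -8 - 91 = -99)
(-25024 + (6810 + (-4133 - 7869))) + r(156, -112) = (-25024 + (6810 + (-4133 - 7869))) - 99 = (-25024 + (6810 - 12002)) - 99 = (-25024 - 5192) - 99 = -30216 - 99 = -30315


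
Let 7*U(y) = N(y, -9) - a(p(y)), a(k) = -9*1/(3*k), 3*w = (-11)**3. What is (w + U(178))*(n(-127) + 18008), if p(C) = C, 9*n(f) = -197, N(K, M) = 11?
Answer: -38215056875/4806 ≈ -7.9515e+6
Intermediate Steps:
n(f) = -197/9 (n(f) = (1/9)*(-197) = -197/9)
w = -1331/3 (w = (1/3)*(-11)**3 = (1/3)*(-1331) = -1331/3 ≈ -443.67)
a(k) = -3/k
U(y) = 11/7 + 3/(7*y) (U(y) = (11 - (-3)/y)/7 = (11 + 3/y)/7 = 11/7 + 3/(7*y))
(w + U(178))*(n(-127) + 18008) = (-1331/3 + (1/7)*(3 + 11*178)/178)*(-197/9 + 18008) = (-1331/3 + (1/7)*(1/178)*(3 + 1958))*(161875/9) = (-1331/3 + (1/7)*(1/178)*1961)*(161875/9) = (-1331/3 + 1961/1246)*(161875/9) = -1652543/3738*161875/9 = -38215056875/4806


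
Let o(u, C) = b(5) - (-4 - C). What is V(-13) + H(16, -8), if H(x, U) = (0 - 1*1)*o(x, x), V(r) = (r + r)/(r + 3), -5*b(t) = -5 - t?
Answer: -97/5 ≈ -19.400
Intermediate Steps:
b(t) = 1 + t/5 (b(t) = -(-5 - t)/5 = 1 + t/5)
o(u, C) = 6 + C (o(u, C) = (1 + (⅕)*5) - (-4 - C) = (1 + 1) + (4 + C) = 2 + (4 + C) = 6 + C)
V(r) = 2*r/(3 + r) (V(r) = (2*r)/(3 + r) = 2*r/(3 + r))
H(x, U) = -6 - x (H(x, U) = (0 - 1*1)*(6 + x) = (0 - 1)*(6 + x) = -(6 + x) = -6 - x)
V(-13) + H(16, -8) = 2*(-13)/(3 - 13) + (-6 - 1*16) = 2*(-13)/(-10) + (-6 - 16) = 2*(-13)*(-⅒) - 22 = 13/5 - 22 = -97/5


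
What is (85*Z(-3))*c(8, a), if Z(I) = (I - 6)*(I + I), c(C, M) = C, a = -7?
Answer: 36720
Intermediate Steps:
Z(I) = 2*I*(-6 + I) (Z(I) = (-6 + I)*(2*I) = 2*I*(-6 + I))
(85*Z(-3))*c(8, a) = (85*(2*(-3)*(-6 - 3)))*8 = (85*(2*(-3)*(-9)))*8 = (85*54)*8 = 4590*8 = 36720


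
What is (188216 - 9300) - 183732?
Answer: -4816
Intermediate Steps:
(188216 - 9300) - 183732 = 178916 - 183732 = -4816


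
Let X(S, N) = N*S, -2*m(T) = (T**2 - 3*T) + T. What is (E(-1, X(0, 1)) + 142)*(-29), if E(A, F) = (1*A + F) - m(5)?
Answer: -8613/2 ≈ -4306.5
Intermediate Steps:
m(T) = T - T**2/2 (m(T) = -((T**2 - 3*T) + T)/2 = -(T**2 - 2*T)/2 = T - T**2/2)
E(A, F) = 15/2 + A + F (E(A, F) = (1*A + F) - 5*(2 - 1*5)/2 = (A + F) - 5*(2 - 5)/2 = (A + F) - 5*(-3)/2 = (A + F) - 1*(-15/2) = (A + F) + 15/2 = 15/2 + A + F)
(E(-1, X(0, 1)) + 142)*(-29) = ((15/2 - 1 + 1*0) + 142)*(-29) = ((15/2 - 1 + 0) + 142)*(-29) = (13/2 + 142)*(-29) = (297/2)*(-29) = -8613/2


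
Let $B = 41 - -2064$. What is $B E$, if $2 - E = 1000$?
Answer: $-2100790$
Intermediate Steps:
$B = 2105$ ($B = 41 + 2064 = 2105$)
$E = -998$ ($E = 2 - 1000 = -998$)
$B E = 2105 \left(-998\right) = -2100790$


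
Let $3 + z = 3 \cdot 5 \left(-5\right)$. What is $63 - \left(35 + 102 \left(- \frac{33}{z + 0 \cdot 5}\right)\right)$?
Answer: $- \frac{197}{13} \approx -15.154$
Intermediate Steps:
$z = -78$ ($z = -3 + 3 \cdot 5 \left(-5\right) = -3 + 15 \left(-5\right) = -3 - 75 = -78$)
$63 - \left(35 + 102 \left(- \frac{33}{z + 0 \cdot 5}\right)\right) = 63 - \left(35 + 102 \left(- \frac{33}{-78 + 0 \cdot 5}\right)\right) = 63 - \left(35 + 102 \left(- \frac{33}{-78 + 0}\right)\right) = 63 - \left(35 + 102 \left(- \frac{33}{-78}\right)\right) = 63 - \left(35 + 102 \left(\left(-33\right) \left(- \frac{1}{78}\right)\right)\right) = 63 - \frac{1016}{13} = - \frac{197}{13}$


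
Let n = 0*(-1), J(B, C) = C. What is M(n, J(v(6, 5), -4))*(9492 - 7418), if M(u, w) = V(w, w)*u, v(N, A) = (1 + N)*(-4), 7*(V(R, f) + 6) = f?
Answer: 0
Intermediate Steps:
V(R, f) = -6 + f/7
v(N, A) = -4 - 4*N
n = 0
M(u, w) = u*(-6 + w/7) (M(u, w) = (-6 + w/7)*u = u*(-6 + w/7))
M(n, J(v(6, 5), -4))*(9492 - 7418) = ((1/7)*0*(-42 - 4))*(9492 - 7418) = ((1/7)*0*(-46))*2074 = 0*2074 = 0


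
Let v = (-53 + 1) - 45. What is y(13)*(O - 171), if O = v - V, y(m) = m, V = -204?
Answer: -832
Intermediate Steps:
v = -97 (v = -52 - 45 = -97)
O = 107 (O = -97 - 1*(-204) = -97 + 204 = 107)
y(13)*(O - 171) = 13*(107 - 171) = 13*(-64) = -832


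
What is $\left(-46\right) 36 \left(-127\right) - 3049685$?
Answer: $-2839373$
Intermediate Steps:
$\left(-46\right) 36 \left(-127\right) - 3049685 = \left(-1656\right) \left(-127\right) - 3049685 = 210312 - 3049685 = -2839373$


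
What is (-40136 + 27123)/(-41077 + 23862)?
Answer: 1183/1565 ≈ 0.75591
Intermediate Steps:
(-40136 + 27123)/(-41077 + 23862) = -13013/(-17215) = -13013*(-1/17215) = 1183/1565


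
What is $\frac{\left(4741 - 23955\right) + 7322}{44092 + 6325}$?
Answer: $- \frac{11892}{50417} \approx -0.23587$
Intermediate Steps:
$\frac{\left(4741 - 23955\right) + 7322}{44092 + 6325} = \frac{-19214 + 7322}{50417} = \left(-11892\right) \frac{1}{50417} = - \frac{11892}{50417}$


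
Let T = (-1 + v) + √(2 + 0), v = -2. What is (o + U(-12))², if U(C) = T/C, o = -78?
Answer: (933 + √2)²/144 ≈ 6063.4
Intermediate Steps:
T = -3 + √2 (T = (-1 - 2) + √(2 + 0) = -3 + √2 ≈ -1.5858)
U(C) = (-3 + √2)/C
(o + U(-12))² = (-78 + (-3 + √2)/(-12))² = (-78 - (-3 + √2)/12)² = (-78 + (¼ - √2/12))² = (-311/4 - √2/12)²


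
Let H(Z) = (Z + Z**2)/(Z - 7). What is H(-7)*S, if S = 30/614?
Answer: -45/307 ≈ -0.14658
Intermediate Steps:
H(Z) = (Z + Z**2)/(-7 + Z)
S = 15/307 (S = 30*(1/614) = 15/307 ≈ 0.048860)
H(-7)*S = -7*(1 - 7)/(-7 - 7)*(15/307) = -7*(-6)/(-14)*(15/307) = -7*(-1/14)*(-6)*(15/307) = -3*15/307 = -45/307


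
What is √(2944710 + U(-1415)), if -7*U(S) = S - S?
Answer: 3*√327190 ≈ 1716.0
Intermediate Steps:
U(S) = 0 (U(S) = -(S - S)/7 = -⅐*0 = 0)
√(2944710 + U(-1415)) = √(2944710 + 0) = √2944710 = 3*√327190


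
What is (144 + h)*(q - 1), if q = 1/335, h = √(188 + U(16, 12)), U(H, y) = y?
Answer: -48096/335 - 668*√2/67 ≈ -157.67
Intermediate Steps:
h = 10*√2 (h = √(188 + 12) = √200 = 10*√2 ≈ 14.142)
q = 1/335 ≈ 0.0029851
(144 + h)*(q - 1) = (144 + 10*√2)*(1/335 - 1) = (144 + 10*√2)*(-334/335) = -48096/335 - 668*√2/67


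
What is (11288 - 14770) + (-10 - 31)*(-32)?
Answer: -2170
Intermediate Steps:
(11288 - 14770) + (-10 - 31)*(-32) = -3482 - 41*(-32) = -3482 + 1312 = -2170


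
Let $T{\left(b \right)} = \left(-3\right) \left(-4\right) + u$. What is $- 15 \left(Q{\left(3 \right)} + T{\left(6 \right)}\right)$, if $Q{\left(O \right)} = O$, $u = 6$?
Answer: $-315$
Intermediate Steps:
$T{\left(b \right)} = 18$ ($T{\left(b \right)} = \left(-3\right) \left(-4\right) + 6 = 12 + 6 = 18$)
$- 15 \left(Q{\left(3 \right)} + T{\left(6 \right)}\right) = - 15 \left(3 + 18\right) = \left(-15\right) 21 = -315$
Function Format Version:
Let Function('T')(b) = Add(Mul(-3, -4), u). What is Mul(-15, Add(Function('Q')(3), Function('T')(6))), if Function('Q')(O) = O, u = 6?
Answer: -315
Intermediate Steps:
Function('T')(b) = 18 (Function('T')(b) = Add(Mul(-3, -4), 6) = Add(12, 6) = 18)
Mul(-15, Add(Function('Q')(3), Function('T')(6))) = Mul(-15, Add(3, 18)) = Mul(-15, 21) = -315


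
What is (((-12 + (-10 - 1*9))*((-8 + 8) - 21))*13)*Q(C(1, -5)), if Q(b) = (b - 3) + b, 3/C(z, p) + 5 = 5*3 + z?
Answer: -228501/11 ≈ -20773.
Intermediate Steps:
C(z, p) = 3/(10 + z) (C(z, p) = 3/(-5 + (5*3 + z)) = 3/(-5 + (15 + z)) = 3/(10 + z))
Q(b) = -3 + 2*b (Q(b) = (-3 + b) + b = -3 + 2*b)
(((-12 + (-10 - 1*9))*((-8 + 8) - 21))*13)*Q(C(1, -5)) = (((-12 + (-10 - 1*9))*((-8 + 8) - 21))*13)*(-3 + 2*(3/(10 + 1))) = (((-12 + (-10 - 9))*(0 - 21))*13)*(-3 + 2*(3/11)) = (((-12 - 19)*(-21))*13)*(-3 + 2*(3*(1/11))) = (-31*(-21)*13)*(-3 + 2*(3/11)) = (651*13)*(-3 + 6/11) = 8463*(-27/11) = -228501/11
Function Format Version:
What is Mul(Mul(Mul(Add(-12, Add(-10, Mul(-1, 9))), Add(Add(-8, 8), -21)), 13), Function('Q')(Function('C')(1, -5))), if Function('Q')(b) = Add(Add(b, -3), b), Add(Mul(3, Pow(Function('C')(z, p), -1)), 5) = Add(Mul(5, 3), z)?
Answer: Rational(-228501, 11) ≈ -20773.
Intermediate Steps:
Function('C')(z, p) = Mul(3, Pow(Add(10, z), -1)) (Function('C')(z, p) = Mul(3, Pow(Add(-5, Add(Mul(5, 3), z)), -1)) = Mul(3, Pow(Add(-5, Add(15, z)), -1)) = Mul(3, Pow(Add(10, z), -1)))
Function('Q')(b) = Add(-3, Mul(2, b)) (Function('Q')(b) = Add(Add(-3, b), b) = Add(-3, Mul(2, b)))
Mul(Mul(Mul(Add(-12, Add(-10, Mul(-1, 9))), Add(Add(-8, 8), -21)), 13), Function('Q')(Function('C')(1, -5))) = Mul(Mul(Mul(Add(-12, Add(-10, Mul(-1, 9))), Add(Add(-8, 8), -21)), 13), Add(-3, Mul(2, Mul(3, Pow(Add(10, 1), -1))))) = Mul(Mul(Mul(Add(-12, Add(-10, -9)), Add(0, -21)), 13), Add(-3, Mul(2, Mul(3, Pow(11, -1))))) = Mul(Mul(Mul(Add(-12, -19), -21), 13), Add(-3, Mul(2, Mul(3, Rational(1, 11))))) = Mul(Mul(Mul(-31, -21), 13), Add(-3, Mul(2, Rational(3, 11)))) = Mul(Mul(651, 13), Add(-3, Rational(6, 11))) = Mul(8463, Rational(-27, 11)) = Rational(-228501, 11)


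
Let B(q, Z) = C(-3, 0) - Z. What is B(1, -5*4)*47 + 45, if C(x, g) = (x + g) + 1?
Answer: 891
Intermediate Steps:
C(x, g) = 1 + g + x (C(x, g) = (g + x) + 1 = 1 + g + x)
B(q, Z) = -2 - Z (B(q, Z) = (1 + 0 - 3) - Z = -2 - Z)
B(1, -5*4)*47 + 45 = (-2 - (-5)*4)*47 + 45 = (-2 - 1*(-20))*47 + 45 = (-2 + 20)*47 + 45 = 18*47 + 45 = 846 + 45 = 891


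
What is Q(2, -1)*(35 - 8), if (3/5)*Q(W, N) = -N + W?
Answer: 135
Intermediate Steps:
Q(W, N) = -5*N/3 + 5*W/3 (Q(W, N) = 5*(-N + W)/3 = 5*(W - N)/3 = -5*N/3 + 5*W/3)
Q(2, -1)*(35 - 8) = (-5/3*(-1) + (5/3)*2)*(35 - 8) = (5/3 + 10/3)*27 = 5*27 = 135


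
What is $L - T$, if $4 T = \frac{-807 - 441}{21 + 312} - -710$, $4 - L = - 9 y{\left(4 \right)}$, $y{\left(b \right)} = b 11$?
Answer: $\frac{49603}{222} \approx 223.44$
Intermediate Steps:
$y{\left(b \right)} = 11 b$
$L = 400$ ($L = 4 - - 9 \cdot 11 \cdot 4 = 4 - \left(-9\right) 44 = 4 - -396 = 4 + 396 = 400$)
$T = \frac{39197}{222}$ ($T = \frac{\frac{-807 - 441}{21 + 312} - -710}{4} = \frac{- \frac{1248}{333} + 710}{4} = \frac{\left(-1248\right) \frac{1}{333} + 710}{4} = \frac{- \frac{416}{111} + 710}{4} = \frac{1}{4} \cdot \frac{78394}{111} = \frac{39197}{222} \approx 176.56$)
$L - T = 400 - \frac{39197}{222} = \frac{49603}{222}$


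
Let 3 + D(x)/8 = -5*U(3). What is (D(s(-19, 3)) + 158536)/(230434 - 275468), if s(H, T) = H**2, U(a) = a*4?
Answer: -79016/22517 ≈ -3.5092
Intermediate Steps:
U(a) = 4*a
D(x) = -504 (D(x) = -24 + 8*(-20*3) = -24 + 8*(-5*12) = -24 + 8*(-60) = -24 - 480 = -504)
(D(s(-19, 3)) + 158536)/(230434 - 275468) = (-504 + 158536)/(230434 - 275468) = 158032/(-45034) = 158032*(-1/45034) = -79016/22517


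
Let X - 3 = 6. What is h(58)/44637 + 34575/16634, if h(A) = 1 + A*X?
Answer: 1552023857/742491858 ≈ 2.0903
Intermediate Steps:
X = 9 (X = 3 + 6 = 9)
h(A) = 1 + 9*A (h(A) = 1 + A*9 = 1 + 9*A)
h(58)/44637 + 34575/16634 = (1 + 9*58)/44637 + 34575/16634 = (1 + 522)*(1/44637) + 34575*(1/16634) = 523*(1/44637) + 34575/16634 = 523/44637 + 34575/16634 = 1552023857/742491858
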